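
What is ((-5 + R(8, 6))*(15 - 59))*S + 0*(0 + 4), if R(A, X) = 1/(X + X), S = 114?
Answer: 24662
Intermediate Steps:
R(A, X) = 1/(2*X)
((-5 + R(8, 6))*(15 - 59))*S + 0*(0 + 4) = ((-5 + (½)/6)*(15 - 59))*114 + 0*(0 + 4) = ((-5 + (½)*(⅙))*(-44))*114 + 0*4 = ((-5 + 1/12)*(-44))*114 + 0 = -59/12*(-44)*114 + 0 = (649/3)*114 + 0 = 24662 + 0 = 24662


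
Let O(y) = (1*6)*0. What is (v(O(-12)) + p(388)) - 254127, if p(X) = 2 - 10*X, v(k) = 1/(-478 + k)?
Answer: -123326391/478 ≈ -2.5801e+5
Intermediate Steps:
O(y) = 0 (O(y) = 6*0 = 0)
(v(O(-12)) + p(388)) - 254127 = (1/(-478 + 0) + (2 - 10*388)) - 254127 = (1/(-478) + (2 - 3880)) - 254127 = (-1/478 - 3878) - 254127 = -1853685/478 - 254127 = -123326391/478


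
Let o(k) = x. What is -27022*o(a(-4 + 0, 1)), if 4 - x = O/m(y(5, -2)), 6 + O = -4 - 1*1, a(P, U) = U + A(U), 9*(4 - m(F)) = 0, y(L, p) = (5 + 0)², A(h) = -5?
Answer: -364797/2 ≈ -1.8240e+5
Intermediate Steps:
y(L, p) = 25 (y(L, p) = 5² = 25)
m(F) = 4 (m(F) = 4 - ⅑*0 = 4 + 0 = 4)
a(P, U) = -5 + U (a(P, U) = U - 5 = -5 + U)
O = -11 (O = -6 + (-4 - 1*1) = -6 + (-4 - 1) = -6 - 5 = -11)
x = 27/4 (x = 4 - (-11)/4 = 4 - 1*(-11/4) = 4 + 11/4 = 27/4 ≈ 6.7500)
o(k) = 27/4
-27022*o(a(-4 + 0, 1)) = -27022*27/4 = -364797/2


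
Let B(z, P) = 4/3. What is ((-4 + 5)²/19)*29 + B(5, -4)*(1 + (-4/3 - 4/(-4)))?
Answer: 413/171 ≈ 2.4152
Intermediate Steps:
B(z, P) = 4/3 (B(z, P) = 4*(⅓) = 4/3)
((-4 + 5)²/19)*29 + B(5, -4)*(1 + (-4/3 - 4/(-4))) = ((-4 + 5)²/19)*29 + 4*(1 + (-4/3 - 4/(-4)))/3 = (1²*(1/19))*29 + 4*(1 + (-4*⅓ - 4*(-¼)))/3 = (1*(1/19))*29 + 4*(1 + (-4/3 + 1))/3 = (1/19)*29 + 4*(1 - ⅓)/3 = 29/19 + (4/3)*(⅔) = 29/19 + 8/9 = 413/171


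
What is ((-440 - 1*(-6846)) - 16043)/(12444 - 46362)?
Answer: 9637/33918 ≈ 0.28413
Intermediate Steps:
((-440 - 1*(-6846)) - 16043)/(12444 - 46362) = ((-440 + 6846) - 16043)/(-33918) = (6406 - 16043)*(-1/33918) = -9637*(-1/33918) = 9637/33918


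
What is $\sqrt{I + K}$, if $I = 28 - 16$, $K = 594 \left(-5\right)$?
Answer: $i \sqrt{2958} \approx 54.388 i$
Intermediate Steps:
$K = -2970$
$I = 12$ ($I = 28 - 16 = 12$)
$\sqrt{I + K} = \sqrt{12 - 2970} = \sqrt{-2958} = i \sqrt{2958}$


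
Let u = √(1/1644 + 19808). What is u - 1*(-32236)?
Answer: 32236 + √13383949083/822 ≈ 32377.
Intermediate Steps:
u = √13383949083/822 (u = √(1/1644 + 19808) = √(32564353/1644) = √13383949083/822 ≈ 140.74)
u - 1*(-32236) = √13383949083/822 - 1*(-32236) = √13383949083/822 + 32236 = 32236 + √13383949083/822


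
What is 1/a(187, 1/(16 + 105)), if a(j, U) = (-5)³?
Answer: -1/125 ≈ -0.0080000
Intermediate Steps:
a(j, U) = -125
1/a(187, 1/(16 + 105)) = 1/(-125) = -1/125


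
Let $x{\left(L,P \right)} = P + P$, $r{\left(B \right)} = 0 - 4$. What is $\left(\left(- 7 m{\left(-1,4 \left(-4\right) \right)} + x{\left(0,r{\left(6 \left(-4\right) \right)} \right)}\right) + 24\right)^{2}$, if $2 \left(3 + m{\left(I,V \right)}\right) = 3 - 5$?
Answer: $1936$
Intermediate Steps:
$m{\left(I,V \right)} = -4$ ($m{\left(I,V \right)} = -3 + \frac{3 - 5}{2} = -3 + \frac{1}{2} \left(-2\right) = -3 - 1 = -4$)
$r{\left(B \right)} = -4$
$x{\left(L,P \right)} = 2 P$
$\left(\left(- 7 m{\left(-1,4 \left(-4\right) \right)} + x{\left(0,r{\left(6 \left(-4\right) \right)} \right)}\right) + 24\right)^{2} = \left(\left(\left(-7\right) \left(-4\right) + 2 \left(-4\right)\right) + 24\right)^{2} = \left(\left(28 - 8\right) + 24\right)^{2} = \left(20 + 24\right)^{2} = 44^{2} = 1936$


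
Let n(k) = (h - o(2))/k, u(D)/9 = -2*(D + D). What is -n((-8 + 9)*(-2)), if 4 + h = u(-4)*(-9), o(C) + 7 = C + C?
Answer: -1297/2 ≈ -648.50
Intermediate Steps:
u(D) = -36*D (u(D) = 9*(-2*(D + D)) = 9*(-4*D) = -36*D)
o(C) = -7 + 2*C (o(C) = -7 + (C + C) = -7 + 2*C)
h = -1300 (h = -4 - 36*(-4)*(-9) = -4 + 144*(-9) = -4 - 1296 = -1300)
n(k) = -1297/k (n(k) = (-1300 - (-7 + 2*2))/k = (-1300 - (-7 + 4))/k = (-1300 - 1*(-3))/k = (-1300 + 3)/k = -1297/k)
-n((-8 + 9)*(-2)) = -(-1297)/((-8 + 9)*(-2)) = -(-1297)/(1*(-2)) = -(-1297)/(-2) = -(-1297)*(-1)/2 = -1*1297/2 = -1297/2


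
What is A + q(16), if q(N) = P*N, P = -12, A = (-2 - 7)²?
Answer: -111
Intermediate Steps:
A = 81 (A = (-9)² = 81)
q(N) = -12*N
A + q(16) = 81 - 12*16 = 81 - 192 = -111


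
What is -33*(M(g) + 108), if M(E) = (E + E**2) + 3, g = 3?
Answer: -4059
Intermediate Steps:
M(E) = 3 + E + E**2
-33*(M(g) + 108) = -33*((3 + 3 + 3**2) + 108) = -33*((3 + 3 + 9) + 108) = -33*(15 + 108) = -33*123 = -4059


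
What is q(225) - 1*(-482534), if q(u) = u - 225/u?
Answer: 482758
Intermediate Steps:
q(225) - 1*(-482534) = (225 - 225/225) - 1*(-482534) = (225 - 225*1/225) + 482534 = (225 - 1) + 482534 = 224 + 482534 = 482758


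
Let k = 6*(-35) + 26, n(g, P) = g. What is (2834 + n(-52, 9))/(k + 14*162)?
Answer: 1391/1042 ≈ 1.3349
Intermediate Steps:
k = -184 (k = -210 + 26 = -184)
(2834 + n(-52, 9))/(k + 14*162) = (2834 - 52)/(-184 + 14*162) = 2782/(-184 + 2268) = 2782/2084 = 2782*(1/2084) = 1391/1042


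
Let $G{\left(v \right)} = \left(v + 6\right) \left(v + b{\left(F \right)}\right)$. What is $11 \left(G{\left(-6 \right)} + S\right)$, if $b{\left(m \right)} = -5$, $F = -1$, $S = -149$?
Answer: $-1639$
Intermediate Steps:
$G{\left(v \right)} = \left(-5 + v\right) \left(6 + v\right)$ ($G{\left(v \right)} = \left(v + 6\right) \left(v - 5\right) = \left(6 + v\right) \left(-5 + v\right) = \left(-5 + v\right) \left(6 + v\right)$)
$11 \left(G{\left(-6 \right)} + S\right) = 11 \left(\left(-30 - 6 + \left(-6\right)^{2}\right) - 149\right) = 11 \left(\left(-30 - 6 + 36\right) - 149\right) = 11 \left(0 - 149\right) = 11 \left(-149\right) = -1639$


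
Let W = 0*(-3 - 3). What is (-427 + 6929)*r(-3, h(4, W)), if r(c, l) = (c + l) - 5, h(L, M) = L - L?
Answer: -52016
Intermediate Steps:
W = 0 (W = 0*(-6) = 0)
h(L, M) = 0
r(c, l) = -5 + c + l
(-427 + 6929)*r(-3, h(4, W)) = (-427 + 6929)*(-5 - 3 + 0) = 6502*(-8) = -52016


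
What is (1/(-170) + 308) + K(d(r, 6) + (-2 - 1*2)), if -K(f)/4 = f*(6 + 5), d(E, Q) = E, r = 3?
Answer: 59839/170 ≈ 351.99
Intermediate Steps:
K(f) = -44*f (K(f) = -4*f*(6 + 5) = -4*f*11 = -44*f)
(1/(-170) + 308) + K(d(r, 6) + (-2 - 1*2)) = (1/(-170) + 308) - 44*(3 + (-2 - 1*2)) = (-1/170 + 308) - 44*(3 + (-2 - 2)) = 52359/170 - 44*(3 - 4) = 52359/170 - 44*(-1) = 52359/170 + 44 = 59839/170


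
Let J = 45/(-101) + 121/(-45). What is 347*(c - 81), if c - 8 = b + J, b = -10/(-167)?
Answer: -20036379269/759015 ≈ -26398.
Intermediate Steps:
b = 10/167 (b = -10*(-1/167) = 10/167 ≈ 0.059880)
J = -14246/4545 (J = 45*(-1/101) + 121*(-1/45) = -45/101 - 121/45 = -14246/4545 ≈ -3.1344)
c = 3738488/759015 (c = 8 + (10/167 - 14246/4545) = 8 - 2333632/759015 = 3738488/759015 ≈ 4.9254)
347*(c - 81) = 347*(3738488/759015 - 81) = 347*(-57741727/759015) = -20036379269/759015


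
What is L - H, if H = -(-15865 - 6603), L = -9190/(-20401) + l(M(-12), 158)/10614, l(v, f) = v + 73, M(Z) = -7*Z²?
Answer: -4865057188427/216536214 ≈ -22468.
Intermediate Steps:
l(v, f) = 73 + v
L = 78467725/216536214 (L = -9190/(-20401) + (73 - 7*(-12)²)/10614 = -9190*(-1/20401) + (73 - 7*144)*(1/10614) = 9190/20401 + (73 - 1008)*(1/10614) = 9190/20401 - 935*1/10614 = 9190/20401 - 935/10614 = 78467725/216536214 ≈ 0.36238)
H = 22468 (H = -1*(-22468) = 22468)
L - H = 78467725/216536214 - 1*22468 = 78467725/216536214 - 22468 = -4865057188427/216536214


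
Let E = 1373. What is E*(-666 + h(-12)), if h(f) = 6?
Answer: -906180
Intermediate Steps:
E*(-666 + h(-12)) = 1373*(-666 + 6) = 1373*(-660) = -906180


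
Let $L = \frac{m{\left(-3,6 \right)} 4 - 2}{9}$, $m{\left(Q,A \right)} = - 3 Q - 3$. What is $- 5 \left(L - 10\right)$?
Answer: $\frac{340}{9} \approx 37.778$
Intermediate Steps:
$m{\left(Q,A \right)} = -3 - 3 Q$
$L = \frac{22}{9}$ ($L = \frac{\left(-3 - -9\right) 4 - 2}{9} = \left(\left(-3 + 9\right) 4 - 2\right) \frac{1}{9} = \left(6 \cdot 4 - 2\right) \frac{1}{9} = \left(24 - 2\right) \frac{1}{9} = 22 \cdot \frac{1}{9} = \frac{22}{9} \approx 2.4444$)
$- 5 \left(L - 10\right) = - 5 \left(\frac{22}{9} - 10\right) = \left(-5\right) \left(- \frac{68}{9}\right) = \frac{340}{9}$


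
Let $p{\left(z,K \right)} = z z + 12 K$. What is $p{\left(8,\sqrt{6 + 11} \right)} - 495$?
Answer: $-431 + 12 \sqrt{17} \approx -381.52$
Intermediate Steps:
$p{\left(z,K \right)} = z^{2} + 12 K$
$p{\left(8,\sqrt{6 + 11} \right)} - 495 = \left(8^{2} + 12 \sqrt{6 + 11}\right) - 495 = \left(64 + 12 \sqrt{17}\right) - 495 = -431 + 12 \sqrt{17}$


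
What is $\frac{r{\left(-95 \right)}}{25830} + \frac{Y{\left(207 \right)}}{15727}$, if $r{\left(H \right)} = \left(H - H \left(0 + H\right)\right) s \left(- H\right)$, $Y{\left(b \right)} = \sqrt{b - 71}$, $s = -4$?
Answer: $\frac{115520}{861} + \frac{2 \sqrt{34}}{15727} \approx 134.17$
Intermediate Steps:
$Y{\left(b \right)} = \sqrt{-71 + b}$
$r{\left(H \right)} = - H \left(- 4 H + 4 H^{2}\right)$ ($r{\left(H \right)} = \left(H - H \left(0 + H\right)\right) \left(-4\right) \left(- H\right) = \left(H - H H\right) \left(-4\right) \left(- H\right) = \left(H - H^{2}\right) \left(-4\right) \left(- H\right) = \left(- 4 H + 4 H^{2}\right) \left(- H\right) = - H \left(- 4 H + 4 H^{2}\right)$)
$\frac{r{\left(-95 \right)}}{25830} + \frac{Y{\left(207 \right)}}{15727} = \frac{4 \left(-95\right)^{2} \left(1 - -95\right)}{25830} + \frac{\sqrt{-71 + 207}}{15727} = 4 \cdot 9025 \left(1 + 95\right) \frac{1}{25830} + \sqrt{136} \cdot \frac{1}{15727} = 4 \cdot 9025 \cdot 96 \cdot \frac{1}{25830} + 2 \sqrt{34} \cdot \frac{1}{15727} = 3465600 \cdot \frac{1}{25830} + \frac{2 \sqrt{34}}{15727} = \frac{115520}{861} + \frac{2 \sqrt{34}}{15727}$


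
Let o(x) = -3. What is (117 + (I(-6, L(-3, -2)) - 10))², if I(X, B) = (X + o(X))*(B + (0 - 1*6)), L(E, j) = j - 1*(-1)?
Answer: 28900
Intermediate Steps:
L(E, j) = 1 + j (L(E, j) = j + 1 = 1 + j)
I(X, B) = (-6 + B)*(-3 + X) (I(X, B) = (X - 3)*(B + (0 - 1*6)) = (-3 + X)*(B + (0 - 6)) = (-3 + X)*(B - 6) = (-3 + X)*(-6 + B) = (-6 + B)*(-3 + X))
(117 + (I(-6, L(-3, -2)) - 10))² = (117 + ((18 - 6*(-6) - 3*(1 - 2) + (1 - 2)*(-6)) - 10))² = (117 + ((18 + 36 - 3*(-1) - 1*(-6)) - 10))² = (117 + ((18 + 36 + 3 + 6) - 10))² = (117 + (63 - 10))² = (117 + 53)² = 170² = 28900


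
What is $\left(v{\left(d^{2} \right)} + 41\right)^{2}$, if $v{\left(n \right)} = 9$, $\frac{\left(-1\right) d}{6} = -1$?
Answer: $2500$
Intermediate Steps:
$d = 6$ ($d = \left(-6\right) \left(-1\right) = 6$)
$\left(v{\left(d^{2} \right)} + 41\right)^{2} = \left(9 + 41\right)^{2} = 50^{2} = 2500$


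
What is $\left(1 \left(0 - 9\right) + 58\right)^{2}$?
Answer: $2401$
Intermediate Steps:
$\left(1 \left(0 - 9\right) + 58\right)^{2} = \left(1 \left(-9\right) + 58\right)^{2} = \left(-9 + 58\right)^{2} = 49^{2} = 2401$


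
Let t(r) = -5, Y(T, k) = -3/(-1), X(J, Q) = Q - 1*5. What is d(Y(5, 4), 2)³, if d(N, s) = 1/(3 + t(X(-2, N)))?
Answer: -⅛ ≈ -0.12500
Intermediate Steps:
X(J, Q) = -5 + Q (X(J, Q) = Q - 5 = -5 + Q)
Y(T, k) = 3 (Y(T, k) = -3*(-1) = 3)
d(N, s) = -½ (d(N, s) = 1/(3 - 5) = 1/(-2) = -½)
d(Y(5, 4), 2)³ = (-½)³ = -⅛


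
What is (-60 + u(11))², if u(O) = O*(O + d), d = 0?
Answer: 3721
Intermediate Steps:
u(O) = O² (u(O) = O*(O + 0) = O*O = O²)
(-60 + u(11))² = (-60 + 11²)² = (-60 + 121)² = 61² = 3721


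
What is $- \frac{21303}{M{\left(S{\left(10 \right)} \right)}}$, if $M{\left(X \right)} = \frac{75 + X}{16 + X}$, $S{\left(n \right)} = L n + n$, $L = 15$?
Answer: $- \frac{3749328}{235} \approx -15955.0$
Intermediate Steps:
$S{\left(n \right)} = 16 n$ ($S{\left(n \right)} = 15 n + n = 16 n$)
$M{\left(X \right)} = \frac{75 + X}{16 + X}$
$- \frac{21303}{M{\left(S{\left(10 \right)} \right)}} = - \frac{21303}{\frac{1}{16 + 16 \cdot 10} \left(75 + 16 \cdot 10\right)} = - \frac{21303}{\frac{1}{16 + 160} \left(75 + 160\right)} = - \frac{21303}{\frac{1}{176} \cdot 235} = - \frac{21303}{\frac{235}{176}} = \left(-21303\right) \frac{176}{235} = - \frac{3749328}{235}$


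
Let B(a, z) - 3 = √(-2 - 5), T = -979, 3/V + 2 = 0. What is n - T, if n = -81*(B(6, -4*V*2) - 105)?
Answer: 9241 - 81*I*√7 ≈ 9241.0 - 214.31*I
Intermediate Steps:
V = -3/2 (V = 3/(-2 + 0) = 3/(-2) = 3*(-½) = -3/2 ≈ -1.5000)
B(a, z) = 3 + I*√7 (B(a, z) = 3 + √(-2 - 5) = 3 + √(-7) = 3 + I*√7)
n = 8262 - 81*I*√7 (n = -81*((3 + I*√7) - 105) = -81*(-102 + I*√7) = 8262 - 81*I*√7 ≈ 8262.0 - 214.31*I)
n - T = (8262 - 81*I*√7) - 1*(-979) = (8262 - 81*I*√7) + 979 = 9241 - 81*I*√7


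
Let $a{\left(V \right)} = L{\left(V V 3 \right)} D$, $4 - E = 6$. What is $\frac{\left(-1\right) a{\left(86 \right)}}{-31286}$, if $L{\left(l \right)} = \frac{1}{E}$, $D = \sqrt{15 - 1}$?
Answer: $- \frac{\sqrt{14}}{62572} \approx -5.9798 \cdot 10^{-5}$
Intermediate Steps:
$E = -2$ ($E = 4 - 6 = -2$)
$D = \sqrt{14} \approx 3.7417$
$L{\left(l \right)} = - \frac{1}{2}$ ($L{\left(l \right)} = \frac{1}{-2} = - \frac{1}{2}$)
$a{\left(V \right)} = - \frac{\sqrt{14}}{2}$
$\frac{\left(-1\right) a{\left(86 \right)}}{-31286} = \frac{\left(-1\right) \left(- \frac{\sqrt{14}}{2}\right)}{-31286} = \frac{\sqrt{14}}{2} \left(- \frac{1}{31286}\right) = - \frac{\sqrt{14}}{62572}$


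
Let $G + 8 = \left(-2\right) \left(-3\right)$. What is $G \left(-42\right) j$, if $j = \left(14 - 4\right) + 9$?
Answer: $1596$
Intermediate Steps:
$G = -2$ ($G = -8 - -6 = -8 + 6 = -2$)
$j = 19$ ($j = 10 + 9 = 19$)
$G \left(-42\right) j = \left(-2\right) \left(-42\right) 19 = 84 \cdot 19 = 1596$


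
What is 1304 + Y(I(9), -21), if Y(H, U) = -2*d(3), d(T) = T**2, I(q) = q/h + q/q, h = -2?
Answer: 1286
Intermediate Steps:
I(q) = 1 - q/2 (I(q) = q/(-2) + q/q = q*(-1/2) + 1 = -q/2 + 1 = 1 - q/2)
Y(H, U) = -18 (Y(H, U) = -2*3**2 = -2*9 = -18)
1304 + Y(I(9), -21) = 1304 - 18 = 1286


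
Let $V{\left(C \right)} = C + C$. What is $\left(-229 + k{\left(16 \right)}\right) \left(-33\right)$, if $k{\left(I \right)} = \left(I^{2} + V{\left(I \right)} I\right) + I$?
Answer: $-18315$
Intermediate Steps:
$V{\left(C \right)} = 2 C$
$k{\left(I \right)} = I + 3 I^{2}$ ($k{\left(I \right)} = \left(I^{2} + 2 I I\right) + I = \left(I^{2} + 2 I^{2}\right) + I = 3 I^{2} + I = I + 3 I^{2}$)
$\left(-229 + k{\left(16 \right)}\right) \left(-33\right) = \left(-229 + 16 \left(1 + 3 \cdot 16\right)\right) \left(-33\right) = \left(-229 + 16 \left(1 + 48\right)\right) \left(-33\right) = \left(-229 + 16 \cdot 49\right) \left(-33\right) = \left(-229 + 784\right) \left(-33\right) = 555 \left(-33\right) = -18315$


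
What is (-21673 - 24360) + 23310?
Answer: -22723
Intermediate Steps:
(-21673 - 24360) + 23310 = -46033 + 23310 = -22723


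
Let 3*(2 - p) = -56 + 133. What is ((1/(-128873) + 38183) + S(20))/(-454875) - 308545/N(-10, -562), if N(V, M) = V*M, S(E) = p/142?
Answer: -434757687602179/7906814760420 ≈ -54.985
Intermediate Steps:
p = -71/3 (p = 2 - (-56 + 133)/3 = 2 - ⅓*77 = 2 - 77/3 = -71/3 ≈ -23.667)
S(E) = -⅙ (S(E) = -71/3/142 = -71/3*1/142 = -⅙)
N(V, M) = M*V
((1/(-128873) + 38183) + S(20))/(-454875) - 308545/N(-10, -562) = ((1/(-128873) + 38183) - ⅙)/(-454875) - 308545/((-562*(-10))) = ((-1/128873 + 38183) - ⅙)*(-1/454875) - 308545/5620 = (4920757758/128873 - ⅙)*(-1/454875) - 308545*1/5620 = (29524417675/773238)*(-1/454875) - 61709/1124 = -1180976707/14069065410 - 61709/1124 = -434757687602179/7906814760420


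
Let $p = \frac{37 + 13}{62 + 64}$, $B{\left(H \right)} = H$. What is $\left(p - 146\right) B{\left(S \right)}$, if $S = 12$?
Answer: $- \frac{36692}{21} \approx -1747.2$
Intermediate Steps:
$p = \frac{25}{63}$ ($p = \frac{50}{126} = 50 \cdot \frac{1}{126} = \frac{25}{63} \approx 0.39683$)
$\left(p - 146\right) B{\left(S \right)} = \left(\frac{25}{63} - 146\right) 12 = \left(- \frac{9173}{63}\right) 12 = - \frac{36692}{21}$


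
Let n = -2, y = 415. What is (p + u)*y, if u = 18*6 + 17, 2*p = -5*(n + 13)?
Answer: 80925/2 ≈ 40463.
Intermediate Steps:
p = -55/2 (p = (-5*(-2 + 13))/2 = (-5*11)/2 = (½)*(-55) = -55/2 ≈ -27.500)
u = 125 (u = 108 + 17 = 125)
(p + u)*y = (-55/2 + 125)*415 = (195/2)*415 = 80925/2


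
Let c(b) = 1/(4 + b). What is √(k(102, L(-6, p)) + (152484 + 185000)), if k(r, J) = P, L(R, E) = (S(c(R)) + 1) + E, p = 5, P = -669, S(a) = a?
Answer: √336815 ≈ 580.36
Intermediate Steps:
L(R, E) = 1 + E + 1/(4 + R) (L(R, E) = (1/(4 + R) + 1) + E = (1 + 1/(4 + R)) + E = 1 + E + 1/(4 + R))
k(r, J) = -669
√(k(102, L(-6, p)) + (152484 + 185000)) = √(-669 + (152484 + 185000)) = √(-669 + 337484) = √336815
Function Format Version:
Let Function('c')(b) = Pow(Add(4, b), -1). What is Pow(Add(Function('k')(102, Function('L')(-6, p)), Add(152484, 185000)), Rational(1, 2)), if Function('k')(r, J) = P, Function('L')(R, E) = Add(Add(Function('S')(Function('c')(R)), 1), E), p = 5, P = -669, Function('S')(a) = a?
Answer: Pow(336815, Rational(1, 2)) ≈ 580.36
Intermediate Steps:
Function('L')(R, E) = Add(1, E, Pow(Add(4, R), -1)) (Function('L')(R, E) = Add(Add(Pow(Add(4, R), -1), 1), E) = Add(Add(1, Pow(Add(4, R), -1)), E) = Add(1, E, Pow(Add(4, R), -1)))
Function('k')(r, J) = -669
Pow(Add(Function('k')(102, Function('L')(-6, p)), Add(152484, 185000)), Rational(1, 2)) = Pow(Add(-669, Add(152484, 185000)), Rational(1, 2)) = Pow(Add(-669, 337484), Rational(1, 2)) = Pow(336815, Rational(1, 2))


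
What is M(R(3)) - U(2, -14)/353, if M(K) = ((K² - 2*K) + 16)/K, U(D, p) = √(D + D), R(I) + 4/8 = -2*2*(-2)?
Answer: 80777/10590 ≈ 7.6277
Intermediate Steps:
R(I) = 15/2 (R(I) = -½ - 2*2*(-2) = -½ - 4*(-2) = -½ + 8 = 15/2)
U(D, p) = √2*√D (U(D, p) = √(2*D) = √2*√D)
M(K) = (16 + K² - 2*K)/K
M(R(3)) - U(2, -14)/353 = (-2 + 15/2 + 16/(15/2)) - √2*√2/353 = (-2 + 15/2 + 16*(2/15)) - 2/353 = (-2 + 15/2 + 32/15) - 1*2/353 = 229/30 - 2/353 = 80777/10590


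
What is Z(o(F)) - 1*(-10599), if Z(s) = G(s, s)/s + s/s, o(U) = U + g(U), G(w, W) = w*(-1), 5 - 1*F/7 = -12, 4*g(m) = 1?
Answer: 10599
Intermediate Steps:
g(m) = ¼ (g(m) = (¼)*1 = ¼)
F = 119 (F = 35 - 7*(-12) = 35 + 84 = 119)
G(w, W) = -w
o(U) = ¼ + U (o(U) = U + ¼ = ¼ + U)
Z(s) = 0 (Z(s) = (-s)/s + s/s = -1 + 1 = 0)
Z(o(F)) - 1*(-10599) = 0 - 1*(-10599) = 0 + 10599 = 10599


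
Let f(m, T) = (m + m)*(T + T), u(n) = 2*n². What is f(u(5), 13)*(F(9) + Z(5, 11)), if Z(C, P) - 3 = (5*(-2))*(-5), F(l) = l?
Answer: 161200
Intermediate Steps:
Z(C, P) = 53 (Z(C, P) = 3 + (5*(-2))*(-5) = 3 - 10*(-5) = 3 + 50 = 53)
f(m, T) = 4*T*m (f(m, T) = (2*m)*(2*T) = 4*T*m)
f(u(5), 13)*(F(9) + Z(5, 11)) = (4*13*(2*5²))*(9 + 53) = (4*13*(2*25))*62 = (4*13*50)*62 = 2600*62 = 161200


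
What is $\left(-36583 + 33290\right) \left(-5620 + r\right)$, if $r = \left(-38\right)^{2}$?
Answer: $13751568$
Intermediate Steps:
$r = 1444$
$\left(-36583 + 33290\right) \left(-5620 + r\right) = \left(-36583 + 33290\right) \left(-5620 + 1444\right) = \left(-3293\right) \left(-4176\right) = 13751568$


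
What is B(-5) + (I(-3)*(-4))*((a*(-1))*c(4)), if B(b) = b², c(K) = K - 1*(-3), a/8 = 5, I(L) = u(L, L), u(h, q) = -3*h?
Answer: 10105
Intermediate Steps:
I(L) = -3*L
a = 40 (a = 8*5 = 40)
c(K) = 3 + K (c(K) = K + 3 = 3 + K)
B(-5) + (I(-3)*(-4))*((a*(-1))*c(4)) = (-5)² + (-3*(-3)*(-4))*((40*(-1))*(3 + 4)) = 25 + (9*(-4))*(-40*7) = 25 - 36*(-280) = 25 + 10080 = 10105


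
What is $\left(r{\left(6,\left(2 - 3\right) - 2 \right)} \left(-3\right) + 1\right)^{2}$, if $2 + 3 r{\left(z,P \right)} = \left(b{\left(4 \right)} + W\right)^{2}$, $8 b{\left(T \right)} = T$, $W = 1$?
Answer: $\frac{9}{16} \approx 0.5625$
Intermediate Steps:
$b{\left(T \right)} = \frac{T}{8}$
$r{\left(z,P \right)} = \frac{1}{12}$ ($r{\left(z,P \right)} = - \frac{2}{3} + \frac{\left(\frac{1}{8} \cdot 4 + 1\right)^{2}}{3} = - \frac{2}{3} + \frac{\left(\frac{1}{2} + 1\right)^{2}}{3} = - \frac{2}{3} + \frac{\left(\frac{3}{2}\right)^{2}}{3} = - \frac{2}{3} + \frac{1}{3} \cdot \frac{9}{4} = - \frac{2}{3} + \frac{3}{4} = \frac{1}{12}$)
$\left(r{\left(6,\left(2 - 3\right) - 2 \right)} \left(-3\right) + 1\right)^{2} = \left(\frac{1}{12} \left(-3\right) + 1\right)^{2} = \left(- \frac{1}{4} + 1\right)^{2} = \left(\frac{3}{4}\right)^{2} = \frac{9}{16}$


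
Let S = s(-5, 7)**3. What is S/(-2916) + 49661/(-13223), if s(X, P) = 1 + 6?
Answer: -149346965/38558268 ≈ -3.8733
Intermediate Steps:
s(X, P) = 7
S = 343 (S = 7**3 = 343)
S/(-2916) + 49661/(-13223) = 343/(-2916) + 49661/(-13223) = 343*(-1/2916) + 49661*(-1/13223) = -343/2916 - 49661/13223 = -149346965/38558268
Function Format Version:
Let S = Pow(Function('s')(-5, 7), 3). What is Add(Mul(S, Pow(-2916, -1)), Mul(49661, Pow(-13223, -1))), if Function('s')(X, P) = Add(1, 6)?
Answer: Rational(-149346965, 38558268) ≈ -3.8733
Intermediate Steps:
Function('s')(X, P) = 7
S = 343 (S = Pow(7, 3) = 343)
Add(Mul(S, Pow(-2916, -1)), Mul(49661, Pow(-13223, -1))) = Add(Mul(343, Pow(-2916, -1)), Mul(49661, Pow(-13223, -1))) = Add(Mul(343, Rational(-1, 2916)), Mul(49661, Rational(-1, 13223))) = Add(Rational(-343, 2916), Rational(-49661, 13223)) = Rational(-149346965, 38558268)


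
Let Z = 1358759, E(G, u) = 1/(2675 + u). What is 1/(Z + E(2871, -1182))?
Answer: 1493/2028627188 ≈ 7.3597e-7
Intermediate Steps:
1/(Z + E(2871, -1182)) = 1/(1358759 + 1/(2675 - 1182)) = 1/(1358759 + 1/1493) = 1/(2028627188/1493) = 1493/2028627188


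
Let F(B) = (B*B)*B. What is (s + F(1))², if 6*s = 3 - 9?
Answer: 0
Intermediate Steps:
F(B) = B³ (F(B) = B²*B = B³)
s = -1 (s = (3 - 9)/6 = (⅙)*(-6) = -1)
(s + F(1))² = (-1 + 1³)² = (-1 + 1)² = 0² = 0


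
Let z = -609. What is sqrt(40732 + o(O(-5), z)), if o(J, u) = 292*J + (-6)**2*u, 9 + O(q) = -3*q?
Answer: 4*sqrt(1285) ≈ 143.39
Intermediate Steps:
O(q) = -9 - 3*q
o(J, u) = 36*u + 292*J (o(J, u) = 292*J + 36*u = 36*u + 292*J)
sqrt(40732 + o(O(-5), z)) = sqrt(40732 + (36*(-609) + 292*(-9 - 3*(-5)))) = sqrt(40732 + (-21924 + 292*(-9 + 15))) = sqrt(40732 + (-21924 + 292*6)) = sqrt(40732 + (-21924 + 1752)) = sqrt(40732 - 20172) = sqrt(20560) = 4*sqrt(1285)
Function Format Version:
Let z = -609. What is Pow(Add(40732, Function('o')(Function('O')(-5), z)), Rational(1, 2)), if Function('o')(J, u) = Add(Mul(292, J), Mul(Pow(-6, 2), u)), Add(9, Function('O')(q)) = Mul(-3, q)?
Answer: Mul(4, Pow(1285, Rational(1, 2))) ≈ 143.39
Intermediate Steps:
Function('O')(q) = Add(-9, Mul(-3, q))
Function('o')(J, u) = Add(Mul(36, u), Mul(292, J)) (Function('o')(J, u) = Add(Mul(292, J), Mul(36, u)) = Add(Mul(36, u), Mul(292, J)))
Pow(Add(40732, Function('o')(Function('O')(-5), z)), Rational(1, 2)) = Pow(Add(40732, Add(Mul(36, -609), Mul(292, Add(-9, Mul(-3, -5))))), Rational(1, 2)) = Pow(Add(40732, Add(-21924, Mul(292, Add(-9, 15)))), Rational(1, 2)) = Pow(Add(40732, Add(-21924, Mul(292, 6))), Rational(1, 2)) = Pow(Add(40732, Add(-21924, 1752)), Rational(1, 2)) = Pow(Add(40732, -20172), Rational(1, 2)) = Pow(20560, Rational(1, 2)) = Mul(4, Pow(1285, Rational(1, 2)))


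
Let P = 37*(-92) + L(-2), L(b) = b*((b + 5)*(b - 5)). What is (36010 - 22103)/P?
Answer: -13907/3362 ≈ -4.1365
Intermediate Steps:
L(b) = b*(-5 + b)*(5 + b) (L(b) = b*((5 + b)*(-5 + b)) = b*((-5 + b)*(5 + b)) = b*(-5 + b)*(5 + b))
P = -3362 (P = 37*(-92) - 2*(-25 + (-2)²) = -3404 - 2*(-25 + 4) = -3404 - 2*(-21) = -3404 + 42 = -3362)
(36010 - 22103)/P = (36010 - 22103)/(-3362) = 13907*(-1/3362) = -13907/3362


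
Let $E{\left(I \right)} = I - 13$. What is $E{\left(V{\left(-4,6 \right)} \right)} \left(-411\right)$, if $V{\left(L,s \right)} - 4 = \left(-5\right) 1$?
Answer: $5754$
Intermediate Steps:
$V{\left(L,s \right)} = -1$ ($V{\left(L,s \right)} = 4 - 5 = -1$)
$E{\left(I \right)} = -13 + I$
$E{\left(V{\left(-4,6 \right)} \right)} \left(-411\right) = \left(-13 - 1\right) \left(-411\right) = \left(-14\right) \left(-411\right) = 5754$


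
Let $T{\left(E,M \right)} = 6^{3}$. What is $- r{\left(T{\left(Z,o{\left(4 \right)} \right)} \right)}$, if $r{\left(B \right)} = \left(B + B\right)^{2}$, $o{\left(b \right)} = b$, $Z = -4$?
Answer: $-186624$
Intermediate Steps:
$T{\left(E,M \right)} = 216$
$r{\left(B \right)} = 4 B^{2}$ ($r{\left(B \right)} = \left(2 B\right)^{2} = 4 B^{2}$)
$- r{\left(T{\left(Z,o{\left(4 \right)} \right)} \right)} = - 4 \cdot 216^{2} = - 4 \cdot 46656 = \left(-1\right) 186624 = -186624$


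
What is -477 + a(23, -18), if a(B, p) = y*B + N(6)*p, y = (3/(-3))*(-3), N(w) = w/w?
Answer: -426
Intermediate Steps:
N(w) = 1
y = 3 (y = -⅓*3*(-3) = -1*(-3) = 3)
a(B, p) = p + 3*B (a(B, p) = 3*B + 1*p = 3*B + p = p + 3*B)
-477 + a(23, -18) = -477 + (-18 + 3*23) = -477 + (-18 + 69) = -477 + 51 = -426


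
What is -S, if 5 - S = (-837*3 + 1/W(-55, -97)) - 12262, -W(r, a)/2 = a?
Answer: -2866931/194 ≈ -14778.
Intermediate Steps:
W(r, a) = -2*a
S = 2866931/194 (S = 5 - ((-837*3 + 1/(-2*(-97))) - 12262) = 5 - ((-2511 + 1/194) - 12262) = 5 - (-487133/194 - 12262) = 5 - 1*(-2865961/194) = 5 + 2865961/194 = 2866931/194 ≈ 14778.)
-S = -1*2866931/194 = -2866931/194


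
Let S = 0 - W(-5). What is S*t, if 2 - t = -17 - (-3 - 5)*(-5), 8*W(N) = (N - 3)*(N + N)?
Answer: -590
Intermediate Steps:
W(N) = N*(-3 + N)/4 (W(N) = ((N - 3)*(N + N))/8 = ((-3 + N)*(2*N))/8 = (2*N*(-3 + N))/8 = N*(-3 + N)/4)
t = 59 (t = 2 - (-17 - (-3 - 5)*(-5)) = 2 - (-17 - (-8)*(-5)) = 2 - (-17 - 1*40) = 2 - (-17 - 40) = 2 - 1*(-57) = 2 + 57 = 59)
S = -10 (S = 0 - (-5)*(-3 - 5)/4 = 0 - (-5)*(-8)/4 = 0 - 1*10 = 0 - 10 = -10)
S*t = -10*59 = -590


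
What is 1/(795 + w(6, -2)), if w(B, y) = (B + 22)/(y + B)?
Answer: 1/802 ≈ 0.0012469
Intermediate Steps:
w(B, y) = (22 + B)/(B + y)
1/(795 + w(6, -2)) = 1/(795 + (22 + 6)/(6 - 2)) = 1/(795 + 28/4) = 1/(795 + (1/4)*28) = 1/(795 + 7) = 1/802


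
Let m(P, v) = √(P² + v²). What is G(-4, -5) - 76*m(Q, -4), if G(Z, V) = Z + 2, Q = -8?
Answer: -2 - 304*√5 ≈ -681.76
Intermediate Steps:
G(Z, V) = 2 + Z
G(-4, -5) - 76*m(Q, -4) = (2 - 4) - 76*√((-8)² + (-4)²) = -2 - 76*√(64 + 16) = -2 - 304*√5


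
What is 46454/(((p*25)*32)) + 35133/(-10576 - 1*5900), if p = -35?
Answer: -72879171/19222000 ≈ -3.7914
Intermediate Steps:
46454/(((p*25)*32)) + 35133/(-10576 - 1*5900) = 46454/((-35*25*32)) + 35133/(-10576 - 1*5900) = 46454/((-875*32)) + 35133/(-10576 - 5900) = 46454/(-28000) + 35133/(-16476) = 46454*(-1/28000) + 35133*(-1/16476) = -23227/14000 - 11711/5492 = -72879171/19222000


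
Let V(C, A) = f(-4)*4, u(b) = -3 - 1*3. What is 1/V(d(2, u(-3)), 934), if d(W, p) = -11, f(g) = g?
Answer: -1/16 ≈ -0.062500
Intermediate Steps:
u(b) = -6 (u(b) = -3 - 3 = -6)
V(C, A) = -16 (V(C, A) = -4*4 = -16)
1/V(d(2, u(-3)), 934) = 1/(-16) = -1/16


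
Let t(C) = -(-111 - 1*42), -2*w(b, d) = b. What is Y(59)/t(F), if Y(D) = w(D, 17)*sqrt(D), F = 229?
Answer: -59*sqrt(59)/306 ≈ -1.4810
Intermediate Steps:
w(b, d) = -b/2
t(C) = 153 (t(C) = -(-111 - 42) = -1*(-153) = 153)
Y(D) = -D**(3/2)/2 (Y(D) = (-D/2)*sqrt(D) = -D**(3/2)/2)
Y(59)/t(F) = -59*sqrt(59)/2/153 = -59*sqrt(59)/2*(1/153) = -59*sqrt(59)/306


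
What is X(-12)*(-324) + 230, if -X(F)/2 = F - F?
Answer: 230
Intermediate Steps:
X(F) = 0 (X(F) = -2*(F - F) = -2*0 = 0)
X(-12)*(-324) + 230 = 0*(-324) + 230 = 0 + 230 = 230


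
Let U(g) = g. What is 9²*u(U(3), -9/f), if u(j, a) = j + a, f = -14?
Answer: 4131/14 ≈ 295.07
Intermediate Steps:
u(j, a) = a + j
9²*u(U(3), -9/f) = 9²*(-9/(-14) + 3) = 81*(-9*(-1/14) + 3) = 81*(9/14 + 3) = 81*(51/14) = 4131/14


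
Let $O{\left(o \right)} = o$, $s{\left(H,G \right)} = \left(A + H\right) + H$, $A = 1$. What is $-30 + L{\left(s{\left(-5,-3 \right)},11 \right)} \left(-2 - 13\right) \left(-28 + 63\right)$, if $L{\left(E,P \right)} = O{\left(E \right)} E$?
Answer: $-42555$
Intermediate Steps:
$s{\left(H,G \right)} = 1 + 2 H$ ($s{\left(H,G \right)} = \left(1 + H\right) + H = 1 + 2 H$)
$L{\left(E,P \right)} = E^{2}$ ($L{\left(E,P \right)} = E E = E^{2}$)
$-30 + L{\left(s{\left(-5,-3 \right)},11 \right)} \left(-2 - 13\right) \left(-28 + 63\right) = -30 + \left(1 + 2 \left(-5\right)\right)^{2} \left(-2 - 13\right) \left(-28 + 63\right) = -30 + \left(1 - 10\right)^{2} \left(\left(-15\right) 35\right) = -30 + \left(-9\right)^{2} \left(-525\right) = -30 + 81 \left(-525\right) = -30 - 42525 = -42555$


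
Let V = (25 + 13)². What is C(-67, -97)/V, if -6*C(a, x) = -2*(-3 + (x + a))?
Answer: -167/4332 ≈ -0.038550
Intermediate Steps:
C(a, x) = -1 + a/3 + x/3 (C(a, x) = -(-1)*(-3 + (x + a))/3 = -(-1)*(-3 + (a + x))/3 = -(-1)*(-3 + a + x)/3 = -(6 - 2*a - 2*x)/6 = -1 + a/3 + x/3)
V = 1444 (V = 38² = 1444)
C(-67, -97)/V = (-1 + (⅓)*(-67) + (⅓)*(-97))/1444 = (-1 - 67/3 - 97/3)*(1/1444) = -167/3*1/1444 = -167/4332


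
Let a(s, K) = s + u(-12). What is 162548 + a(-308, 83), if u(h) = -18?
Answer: 162222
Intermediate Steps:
a(s, K) = -18 + s (a(s, K) = s - 18 = -18 + s)
162548 + a(-308, 83) = 162548 + (-18 - 308) = 162548 - 326 = 162222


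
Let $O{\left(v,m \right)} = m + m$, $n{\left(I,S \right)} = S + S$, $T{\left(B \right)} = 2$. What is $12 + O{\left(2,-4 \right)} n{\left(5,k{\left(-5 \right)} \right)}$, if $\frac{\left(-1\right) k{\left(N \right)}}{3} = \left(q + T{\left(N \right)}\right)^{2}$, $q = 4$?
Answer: $1740$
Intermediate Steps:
$k{\left(N \right)} = -108$ ($k{\left(N \right)} = - 3 \left(4 + 2\right)^{2} = - 3 \cdot 6^{2} = \left(-3\right) 36 = -108$)
$n{\left(I,S \right)} = 2 S$
$O{\left(v,m \right)} = 2 m$
$12 + O{\left(2,-4 \right)} n{\left(5,k{\left(-5 \right)} \right)} = 12 + 2 \left(-4\right) 2 \left(-108\right) = 12 - -1728 = 12 + 1728 = 1740$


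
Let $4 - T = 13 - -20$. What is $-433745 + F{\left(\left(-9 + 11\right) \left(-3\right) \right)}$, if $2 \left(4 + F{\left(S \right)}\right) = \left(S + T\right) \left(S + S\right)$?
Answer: $-433539$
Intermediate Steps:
$T = -29$ ($T = 4 - \left(13 - -20\right) = 4 - \left(13 + 20\right) = 4 - 33 = -29$)
$F{\left(S \right)} = -4 + S \left(-29 + S\right)$ ($F{\left(S \right)} = -4 + \frac{\left(S - 29\right) \left(S + S\right)}{2} = -4 + \frac{\left(-29 + S\right) 2 S}{2} = -4 + \frac{2 S \left(-29 + S\right)}{2} = -4 + S \left(-29 + S\right)$)
$-433745 + F{\left(\left(-9 + 11\right) \left(-3\right) \right)} = -433745 - \left(4 - 9 \left(-9 + 11\right)^{2} + 29 \left(-9 + 11\right) \left(-3\right)\right) = -433745 - \left(4 - 36 + 29 \cdot 2 \left(-3\right)\right) = -433745 - \left(-170 - 36\right) = -433745 + \left(-4 + 36 + 174\right) = -433745 + 206 = -433539$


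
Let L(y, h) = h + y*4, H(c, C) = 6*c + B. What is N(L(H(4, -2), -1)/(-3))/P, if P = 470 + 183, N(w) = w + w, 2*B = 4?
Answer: -206/1959 ≈ -0.10516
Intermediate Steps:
B = 2 (B = (½)*4 = 2)
H(c, C) = 2 + 6*c (H(c, C) = 6*c + 2 = 2 + 6*c)
L(y, h) = h + 4*y
N(w) = 2*w
P = 653
N(L(H(4, -2), -1)/(-3))/P = (2*((-1 + 4*(2 + 6*4))/(-3)))/653 = (2*((-1 + 4*(2 + 24))*(-⅓)))*(1/653) = (2*((-1 + 4*26)*(-⅓)))*(1/653) = (2*((-1 + 104)*(-⅓)))*(1/653) = (2*(103*(-⅓)))*(1/653) = (2*(-103/3))*(1/653) = -206/3*1/653 = -206/1959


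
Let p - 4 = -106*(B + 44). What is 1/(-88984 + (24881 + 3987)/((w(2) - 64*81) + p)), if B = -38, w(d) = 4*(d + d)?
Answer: -1450/129034017 ≈ -1.1237e-5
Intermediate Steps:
w(d) = 8*d (w(d) = 4*(2*d) = 8*d)
p = -632 (p = 4 - 106*(-38 + 44) = 4 - 106*6 = 4 - 636 = -632)
1/(-88984 + (24881 + 3987)/((w(2) - 64*81) + p)) = 1/(-88984 + (24881 + 3987)/((8*2 - 64*81) - 632)) = 1/(-88984 + 28868/((16 - 5184) - 632)) = 1/(-88984 + 28868/(-5168 - 632)) = 1/(-88984 + 28868/(-5800)) = 1/(-88984 + 28868*(-1/5800)) = 1/(-88984 - 7217/1450) = 1/(-129034017/1450) = -1450/129034017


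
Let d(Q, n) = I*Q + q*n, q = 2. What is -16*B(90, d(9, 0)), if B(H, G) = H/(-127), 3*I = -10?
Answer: 1440/127 ≈ 11.339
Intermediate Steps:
I = -10/3 (I = (⅓)*(-10) = -10/3 ≈ -3.3333)
d(Q, n) = 2*n - 10*Q/3 (d(Q, n) = -10*Q/3 + 2*n = 2*n - 10*Q/3)
B(H, G) = -H/127 (B(H, G) = H*(-1/127) = -H/127)
-16*B(90, d(9, 0)) = -(-16)*90/127 = -16*(-90/127) = 1440/127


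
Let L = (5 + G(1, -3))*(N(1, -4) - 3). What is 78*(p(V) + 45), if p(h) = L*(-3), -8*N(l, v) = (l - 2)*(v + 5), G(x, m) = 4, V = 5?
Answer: 38259/4 ≈ 9564.8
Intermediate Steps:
N(l, v) = -(-2 + l)*(5 + v)/8 (N(l, v) = -(l - 2)*(v + 5)/8 = -(-2 + l)*(5 + v)/8)
L = -207/8 (L = (5 + 4)*((5/4 - 5/8*1 + (¼)*(-4) - ⅛*1*(-4)) - 3) = 9*((5/4 - 5/8 - 1 + ½) - 3) = 9*(⅛ - 3) = 9*(-23/8) = -207/8 ≈ -25.875)
p(h) = 621/8 (p(h) = -207/8*(-3) = 621/8)
78*(p(V) + 45) = 78*(621/8 + 45) = 78*(981/8) = 38259/4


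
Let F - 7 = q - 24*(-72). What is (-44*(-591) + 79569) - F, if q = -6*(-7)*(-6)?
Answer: 104090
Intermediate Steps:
q = -252 (q = 42*(-6) = -252)
F = 1483 (F = 7 + (-252 - 24*(-72)) = 7 + (-252 + 1728) = 7 + 1476 = 1483)
(-44*(-591) + 79569) - F = (-44*(-591) + 79569) - 1*1483 = (26004 + 79569) - 1483 = 105573 - 1483 = 104090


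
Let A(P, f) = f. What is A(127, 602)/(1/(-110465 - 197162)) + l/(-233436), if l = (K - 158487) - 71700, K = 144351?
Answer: -3602529347509/19453 ≈ -1.8519e+8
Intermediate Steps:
l = -85836 (l = (144351 - 158487) - 71700 = -14136 - 71700 = -85836)
A(127, 602)/(1/(-110465 - 197162)) + l/(-233436) = 602/(1/(-110465 - 197162)) - 85836/(-233436) = 602/(1/(-307627)) - 85836*(-1/233436) = 602/(-1/307627) + 7153/19453 = 602*(-307627) + 7153/19453 = -185191454 + 7153/19453 = -3602529347509/19453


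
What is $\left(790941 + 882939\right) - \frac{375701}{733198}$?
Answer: $\frac{1227285092539}{733198} \approx 1.6739 \cdot 10^{6}$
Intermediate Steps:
$\left(790941 + 882939\right) - \frac{375701}{733198} = 1673880 - \frac{375701}{733198} = \frac{1227285092539}{733198}$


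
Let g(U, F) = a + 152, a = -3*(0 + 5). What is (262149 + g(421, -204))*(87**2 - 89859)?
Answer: -21583514940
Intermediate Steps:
a = -15 (a = -3*5 = -15)
g(U, F) = 137 (g(U, F) = -15 + 152 = 137)
(262149 + g(421, -204))*(87**2 - 89859) = (262149 + 137)*(87**2 - 89859) = 262286*(7569 - 89859) = 262286*(-82290) = -21583514940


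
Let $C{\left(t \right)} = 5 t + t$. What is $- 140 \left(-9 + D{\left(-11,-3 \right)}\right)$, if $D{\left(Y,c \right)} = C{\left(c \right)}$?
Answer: $3780$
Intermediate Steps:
$C{\left(t \right)} = 6 t$
$D{\left(Y,c \right)} = 6 c$
$- 140 \left(-9 + D{\left(-11,-3 \right)}\right) = - 140 \left(-9 + 6 \left(-3\right)\right) = - 140 \left(-9 - 18\right) = \left(-140\right) \left(-27\right) = 3780$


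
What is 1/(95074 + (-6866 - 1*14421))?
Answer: 1/73787 ≈ 1.3553e-5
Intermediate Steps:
1/(95074 + (-6866 - 1*14421)) = 1/(95074 + (-6866 - 14421)) = 1/(95074 - 21287) = 1/73787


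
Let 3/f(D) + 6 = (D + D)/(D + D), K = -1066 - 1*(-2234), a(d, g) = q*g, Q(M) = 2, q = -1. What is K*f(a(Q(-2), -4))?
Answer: -3504/5 ≈ -700.80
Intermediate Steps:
a(d, g) = -g
K = 1168 (K = -1066 + 2234 = 1168)
f(D) = -⅗ (f(D) = 3/(-6 + (D + D)/(D + D)) = 3/(-6 + (2*D)/((2*D))) = 3/(-6 + (2*D)*(1/(2*D))) = 3/(-6 + 1) = 3/(-5) = 3*(-⅕) = -⅗)
K*f(a(Q(-2), -4)) = 1168*(-⅗) = -3504/5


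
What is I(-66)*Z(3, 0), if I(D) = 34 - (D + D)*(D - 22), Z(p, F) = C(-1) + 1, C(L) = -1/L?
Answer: -23164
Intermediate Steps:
Z(p, F) = 2 (Z(p, F) = -1/(-1) + 1 = -1*(-1) + 1 = 1 + 1 = 2)
I(D) = 34 - 2*D*(-22 + D)
I(-66)*Z(3, 0) = (34 - 2*(-66)² + 44*(-66))*2 = (34 - 2*4356 - 2904)*2 = (34 - 8712 - 2904)*2 = -11582*2 = -23164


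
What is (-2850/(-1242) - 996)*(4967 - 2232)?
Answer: -562581295/207 ≈ -2.7178e+6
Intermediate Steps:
(-2850/(-1242) - 996)*(4967 - 2232) = (-2850*(-1/1242) - 996)*2735 = (475/207 - 996)*2735 = -205697/207*2735 = -562581295/207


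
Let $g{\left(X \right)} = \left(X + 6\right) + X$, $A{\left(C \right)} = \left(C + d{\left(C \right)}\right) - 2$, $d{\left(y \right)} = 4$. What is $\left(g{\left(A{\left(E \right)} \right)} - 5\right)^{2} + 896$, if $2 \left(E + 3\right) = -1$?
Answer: $900$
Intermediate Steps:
$E = - \frac{7}{2}$ ($E = -3 + \frac{1}{2} \left(-1\right) = -3 - \frac{1}{2} = - \frac{7}{2} \approx -3.5$)
$A{\left(C \right)} = 2 + C$ ($A{\left(C \right)} = \left(C + 4\right) - 2 = \left(4 + C\right) - 2 = 2 + C$)
$g{\left(X \right)} = 6 + 2 X$ ($g{\left(X \right)} = \left(6 + X\right) + X = 6 + 2 X$)
$\left(g{\left(A{\left(E \right)} \right)} - 5\right)^{2} + 896 = \left(\left(6 + 2 \left(2 - \frac{7}{2}\right)\right) - 5\right)^{2} + 896 = \left(\left(6 + 2 \left(- \frac{3}{2}\right)\right) - 5\right)^{2} + 896 = \left(\left(6 - 3\right) - 5\right)^{2} + 896 = \left(3 - 5\right)^{2} + 896 = \left(-2\right)^{2} + 896 = 4 + 896 = 900$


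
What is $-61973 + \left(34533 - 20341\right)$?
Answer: $-47781$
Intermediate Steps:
$-61973 + \left(34533 - 20341\right) = -61973 + 14192 = -47781$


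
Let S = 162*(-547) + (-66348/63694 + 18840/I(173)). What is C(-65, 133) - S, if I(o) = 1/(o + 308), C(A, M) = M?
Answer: -285772428997/31847 ≈ -8.9733e+6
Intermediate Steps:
I(o) = 1/(308 + o)
S = 285776664648/31847 (S = 162*(-547) + (-66348/63694 + 18840/(1/(308 + 173))) = -88614 + (-66348*1/63694 + 18840/(1/481)) = -88614 + (-33174/31847 + 18840/(1/481)) = -88614 + (-33174/31847 + 18840*481) = -88614 + (-33174/31847 + 9062040) = -88614 + 288598754706/31847 = 285776664648/31847 ≈ 8.9734e+6)
C(-65, 133) - S = 133 - 1*285776664648/31847 = 133 - 285776664648/31847 = -285772428997/31847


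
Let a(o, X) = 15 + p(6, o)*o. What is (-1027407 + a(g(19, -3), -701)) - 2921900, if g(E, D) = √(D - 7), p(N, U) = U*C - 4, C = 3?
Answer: -3949322 - 4*I*√10 ≈ -3.9493e+6 - 12.649*I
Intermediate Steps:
p(N, U) = -4 + 3*U (p(N, U) = U*3 - 4 = 3*U - 4 = -4 + 3*U)
g(E, D) = √(-7 + D)
a(o, X) = 15 + o*(-4 + 3*o) (a(o, X) = 15 + (-4 + 3*o)*o = 15 + o*(-4 + 3*o))
(-1027407 + a(g(19, -3), -701)) - 2921900 = (-1027407 + (15 + √(-7 - 3)*(-4 + 3*√(-7 - 3)))) - 2921900 = (-1027407 + (15 + √(-10)*(-4 + 3*√(-10)))) - 2921900 = (-1027407 + (15 + (I*√10)*(-4 + 3*(I*√10)))) - 2921900 = (-1027407 + (15 + (I*√10)*(-4 + 3*I*√10))) - 2921900 = (-1027407 + (15 + I*√10*(-4 + 3*I*√10))) - 2921900 = (-1027392 + I*√10*(-4 + 3*I*√10)) - 2921900 = -3949292 + I*√10*(-4 + 3*I*√10)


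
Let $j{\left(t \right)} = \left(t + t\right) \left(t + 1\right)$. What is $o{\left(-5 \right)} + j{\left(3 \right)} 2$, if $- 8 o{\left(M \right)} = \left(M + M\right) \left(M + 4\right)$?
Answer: $\frac{187}{4} \approx 46.75$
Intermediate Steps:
$j{\left(t \right)} = 2 t \left(1 + t\right)$
$o{\left(M \right)} = - \frac{M \left(4 + M\right)}{4}$ ($o{\left(M \right)} = - \frac{\left(M + M\right) \left(M + 4\right)}{8} = - \frac{2 M \left(4 + M\right)}{8} = - \frac{M \left(4 + M\right)}{4}$)
$o{\left(-5 \right)} + j{\left(3 \right)} 2 = \left(- \frac{1}{4}\right) \left(-5\right) \left(4 - 5\right) + 2 \cdot 3 \left(1 + 3\right) 2 = \left(- \frac{1}{4}\right) \left(-5\right) \left(-1\right) + 2 \cdot 3 \cdot 4 \cdot 2 = - \frac{5}{4} + 24 \cdot 2 = - \frac{5}{4} + 48 = \frac{187}{4}$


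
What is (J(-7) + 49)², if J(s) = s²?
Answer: 9604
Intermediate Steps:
(J(-7) + 49)² = ((-7)² + 49)² = (49 + 49)² = 98² = 9604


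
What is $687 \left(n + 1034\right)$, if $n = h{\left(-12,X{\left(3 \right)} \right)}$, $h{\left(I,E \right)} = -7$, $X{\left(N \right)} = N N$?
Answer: $705549$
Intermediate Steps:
$X{\left(N \right)} = N^{2}$
$n = -7$
$687 \left(n + 1034\right) = 687 \left(-7 + 1034\right) = 687 \cdot 1027 = 705549$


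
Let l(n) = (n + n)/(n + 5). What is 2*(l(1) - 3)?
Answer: -16/3 ≈ -5.3333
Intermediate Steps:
l(n) = 2*n/(5 + n) (l(n) = (2*n)/(5 + n) = 2*n/(5 + n))
2*(l(1) - 3) = 2*(2*1/(5 + 1) - 3) = 2*(2*1/6 - 3) = 2*(2*1*(1/6) - 3) = 2*(1/3 - 3) = 2*(-8/3) = -16/3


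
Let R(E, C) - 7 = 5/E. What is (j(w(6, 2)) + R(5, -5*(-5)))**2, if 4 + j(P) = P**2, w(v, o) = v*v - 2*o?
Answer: 1056784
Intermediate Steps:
w(v, o) = v**2 - 2*o
R(E, C) = 7 + 5/E
j(P) = -4 + P**2
(j(w(6, 2)) + R(5, -5*(-5)))**2 = ((-4 + (6**2 - 2*2)**2) + (7 + 5/5))**2 = ((-4 + (36 - 4)**2) + (7 + 5*(1/5)))**2 = ((-4 + 32**2) + (7 + 1))**2 = ((-4 + 1024) + 8)**2 = (1020 + 8)**2 = 1028**2 = 1056784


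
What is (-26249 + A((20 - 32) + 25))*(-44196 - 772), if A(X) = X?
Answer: 1179780448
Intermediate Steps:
(-26249 + A((20 - 32) + 25))*(-44196 - 772) = (-26249 + ((20 - 32) + 25))*(-44196 - 772) = (-26249 + (-12 + 25))*(-44968) = (-26249 + 13)*(-44968) = -26236*(-44968) = 1179780448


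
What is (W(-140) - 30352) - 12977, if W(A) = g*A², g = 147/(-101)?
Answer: -7257429/101 ≈ -71856.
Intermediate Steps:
g = -147/101 (g = 147*(-1/101) = -147/101 ≈ -1.4554)
W(A) = -147*A²/101
(W(-140) - 30352) - 12977 = (-147/101*(-140)² - 30352) - 12977 = (-147/101*19600 - 30352) - 12977 = (-2881200/101 - 30352) - 12977 = -5946752/101 - 12977 = -7257429/101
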